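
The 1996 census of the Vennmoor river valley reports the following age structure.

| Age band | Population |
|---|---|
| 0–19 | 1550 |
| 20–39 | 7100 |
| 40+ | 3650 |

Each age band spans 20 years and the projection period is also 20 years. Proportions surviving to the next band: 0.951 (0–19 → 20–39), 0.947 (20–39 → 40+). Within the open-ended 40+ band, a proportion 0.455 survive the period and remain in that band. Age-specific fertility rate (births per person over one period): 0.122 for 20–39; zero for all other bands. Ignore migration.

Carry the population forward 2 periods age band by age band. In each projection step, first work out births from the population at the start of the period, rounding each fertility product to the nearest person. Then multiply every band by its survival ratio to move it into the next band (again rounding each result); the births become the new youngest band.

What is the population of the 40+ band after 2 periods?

Period 1.
Births: 7100 × 0.122 = 866
20–39: 1550 × 0.951 = 1474
40+: 7100 × 0.947 + 3650 × 0.455 = 6724 + 1661 = 8385
→ [866, 1474, 8385]
Period 2.
Births: 1474 × 0.122 = 180
20–39: 866 × 0.951 = 824
40+: 1474 × 0.947 + 8385 × 0.455 = 1396 + 3815 = 5211
→ [180, 824, 5211]

5211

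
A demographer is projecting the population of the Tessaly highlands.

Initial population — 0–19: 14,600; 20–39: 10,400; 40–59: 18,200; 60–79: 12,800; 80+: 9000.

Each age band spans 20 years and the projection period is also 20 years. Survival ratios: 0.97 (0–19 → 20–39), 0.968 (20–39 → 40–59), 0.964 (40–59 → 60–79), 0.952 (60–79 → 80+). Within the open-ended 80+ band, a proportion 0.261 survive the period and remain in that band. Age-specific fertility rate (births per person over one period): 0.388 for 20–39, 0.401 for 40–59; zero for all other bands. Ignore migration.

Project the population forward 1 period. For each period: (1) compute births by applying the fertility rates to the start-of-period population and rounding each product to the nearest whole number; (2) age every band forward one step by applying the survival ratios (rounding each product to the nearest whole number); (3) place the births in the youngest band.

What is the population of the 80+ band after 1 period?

14535

After projecting period 1:
Births: 10400 × 0.388 = 4035, 18200 × 0.401 = 7298 — total 11333
20–39: 14600 × 0.97 = 14162
40–59: 10400 × 0.968 = 10067
60–79: 18200 × 0.964 = 17545
80+: 12800 × 0.952 + 9000 × 0.261 = 12186 + 2349 = 14535
Giving 11333 / 14162 / 10067 / 17545 / 14535.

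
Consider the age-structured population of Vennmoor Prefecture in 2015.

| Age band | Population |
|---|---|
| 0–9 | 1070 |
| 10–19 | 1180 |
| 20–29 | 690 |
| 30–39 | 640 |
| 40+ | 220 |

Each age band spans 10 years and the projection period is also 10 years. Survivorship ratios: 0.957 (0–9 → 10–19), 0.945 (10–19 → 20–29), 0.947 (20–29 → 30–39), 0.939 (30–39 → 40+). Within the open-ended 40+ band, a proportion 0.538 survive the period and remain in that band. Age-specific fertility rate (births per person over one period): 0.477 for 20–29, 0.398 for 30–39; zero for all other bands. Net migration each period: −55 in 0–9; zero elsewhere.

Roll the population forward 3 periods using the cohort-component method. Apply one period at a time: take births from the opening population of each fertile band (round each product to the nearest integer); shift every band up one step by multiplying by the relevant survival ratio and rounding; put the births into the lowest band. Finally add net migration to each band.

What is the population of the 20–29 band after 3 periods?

Period 1:
Births: 690 × 0.477 = 329 ; 640 × 0.398 = 255 ⇒ total 584
10–19: 1070 × 0.957 = 1024
20–29: 1180 × 0.945 = 1115
30–39: 690 × 0.947 = 653
40+: 640 × 0.939 + 220 × 0.538 = 601 + 118 = 719
Net migration: 0–9 − 55 → 529
End of period: [529, 1024, 1115, 653, 719]
Period 2:
Births: 1115 × 0.477 = 532 ; 653 × 0.398 = 260 ⇒ total 792
10–19: 529 × 0.957 = 506
20–29: 1024 × 0.945 = 968
30–39: 1115 × 0.947 = 1056
40+: 653 × 0.939 + 719 × 0.538 = 613 + 387 = 1000
Net migration: 0–9 − 55 → 737
End of period: [737, 506, 968, 1056, 1000]
Period 3:
Births: 968 × 0.477 = 462 ; 1056 × 0.398 = 420 ⇒ total 882
10–19: 737 × 0.957 = 705
20–29: 506 × 0.945 = 478
30–39: 968 × 0.947 = 917
40+: 1056 × 0.939 + 1000 × 0.538 = 992 + 538 = 1530
Net migration: 0–9 − 55 → 827
End of period: [827, 705, 478, 917, 1530]

478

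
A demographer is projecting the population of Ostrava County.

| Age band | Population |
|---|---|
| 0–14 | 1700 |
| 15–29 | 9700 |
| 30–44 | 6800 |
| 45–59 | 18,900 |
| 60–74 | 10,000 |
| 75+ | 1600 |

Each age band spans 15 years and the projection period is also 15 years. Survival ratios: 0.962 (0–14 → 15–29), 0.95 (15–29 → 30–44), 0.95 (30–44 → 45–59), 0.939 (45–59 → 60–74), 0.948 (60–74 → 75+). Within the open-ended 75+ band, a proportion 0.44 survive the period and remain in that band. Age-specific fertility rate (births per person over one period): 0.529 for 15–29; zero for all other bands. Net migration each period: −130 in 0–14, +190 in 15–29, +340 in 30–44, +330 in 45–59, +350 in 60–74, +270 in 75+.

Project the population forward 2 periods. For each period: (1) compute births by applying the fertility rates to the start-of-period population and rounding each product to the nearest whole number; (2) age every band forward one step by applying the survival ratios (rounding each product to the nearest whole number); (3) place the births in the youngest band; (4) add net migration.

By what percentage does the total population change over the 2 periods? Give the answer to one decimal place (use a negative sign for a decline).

Period 1.
Births: 9700 × 0.529 = 5131
15–29: 1700 × 0.962 = 1635
30–44: 9700 × 0.95 = 9215
45–59: 6800 × 0.95 = 6460
60–74: 18900 × 0.939 = 17747
75+: 10000 × 0.948 + 1600 × 0.44 = 9480 + 704 = 10184
Net migration: 0–14 − 130 → 5001; 15–29 + 190 → 1825; 30–44 + 340 → 9555; 45–59 + 330 → 6790; 60–74 + 350 → 18097; 75+ + 270 → 10454
End of period: [5001, 1825, 9555, 6790, 18097, 10454]
Period 2.
Births: 1825 × 0.529 = 965
15–29: 5001 × 0.962 = 4811
30–44: 1825 × 0.95 = 1734
45–59: 9555 × 0.95 = 9077
60–74: 6790 × 0.939 = 6376
75+: 18097 × 0.948 + 10454 × 0.44 = 17156 + 4600 = 21756
Net migration: 0–14 − 130 → 835; 15–29 + 190 → 5001; 30–44 + 340 → 2074; 45–59 + 330 → 9407; 60–74 + 350 → 6726; 75+ + 270 → 22026
End of period: [835, 5001, 2074, 9407, 6726, 22026]
Total: 48700 → 46069; change = -2631; percentage change = -5.4%

-5.4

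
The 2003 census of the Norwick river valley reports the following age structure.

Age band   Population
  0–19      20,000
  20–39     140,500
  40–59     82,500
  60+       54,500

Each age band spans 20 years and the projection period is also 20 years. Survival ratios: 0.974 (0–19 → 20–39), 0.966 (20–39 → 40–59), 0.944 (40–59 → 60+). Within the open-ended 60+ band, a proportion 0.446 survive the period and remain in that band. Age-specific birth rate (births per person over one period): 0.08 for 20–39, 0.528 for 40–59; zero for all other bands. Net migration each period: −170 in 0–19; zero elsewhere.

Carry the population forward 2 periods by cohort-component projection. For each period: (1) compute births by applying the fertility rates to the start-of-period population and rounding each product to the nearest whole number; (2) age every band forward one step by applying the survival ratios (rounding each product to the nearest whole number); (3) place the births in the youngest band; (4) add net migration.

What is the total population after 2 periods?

318776

Period 1.
Births: 140500 × 0.08 = 11240, 82500 × 0.528 = 43560 → total 54800
20–39: 20000 × 0.974 = 19480
40–59: 140500 × 0.966 = 135723
60+: 82500 × 0.944 + 54500 × 0.446 = 77880 + 24307 = 102187
Net migration: 0–19 − 170 → 54630
Giving 54630 / 19480 / 135723 / 102187.
Period 2.
Births: 19480 × 0.08 = 1558, 135723 × 0.528 = 71662 → total 73220
20–39: 54630 × 0.974 = 53210
40–59: 19480 × 0.966 = 18818
60+: 135723 × 0.944 + 102187 × 0.446 = 128123 + 45575 = 173698
Net migration: 0–19 − 170 → 73050
Giving 73050 / 53210 / 18818 / 173698.
Total after period 2: 73050 + 53210 + 18818 + 173698 = 318776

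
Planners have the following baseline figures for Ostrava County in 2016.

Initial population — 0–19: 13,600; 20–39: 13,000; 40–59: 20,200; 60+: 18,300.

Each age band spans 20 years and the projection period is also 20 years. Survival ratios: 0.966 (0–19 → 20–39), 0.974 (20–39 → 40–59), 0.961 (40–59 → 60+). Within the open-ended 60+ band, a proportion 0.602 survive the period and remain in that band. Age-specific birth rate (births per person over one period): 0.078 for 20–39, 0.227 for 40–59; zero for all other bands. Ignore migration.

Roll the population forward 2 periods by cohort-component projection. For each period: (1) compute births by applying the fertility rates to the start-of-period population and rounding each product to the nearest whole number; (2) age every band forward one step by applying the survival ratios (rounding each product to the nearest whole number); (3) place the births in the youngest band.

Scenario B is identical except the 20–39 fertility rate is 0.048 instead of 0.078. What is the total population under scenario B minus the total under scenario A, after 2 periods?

Let group 1 be 0–19 through group 4 = 60+.
After projecting period 1:
Births: 13000 × 0.078 = 1014, 20200 × 0.227 = 4585 — total 5599
Group 2: 13600 × 0.966 = 13138
Group 3: 13000 × 0.974 = 12662
Group 4: 20200 × 0.961 + 18300 × 0.602 = 19412 + 11017 = 30429
Population now: 0–19=5599, 20–39=13138, 40–59=12662, 60+=30429
After projecting period 2:
Births: 13138 × 0.078 = 1025, 12662 × 0.227 = 2874 — total 3899
Group 2: 5599 × 0.966 = 5409
Group 3: 13138 × 0.974 = 12796
Group 4: 12662 × 0.961 + 30429 × 0.602 = 12168 + 18318 = 30486
Population now: 0–19=3899, 20–39=5409, 40–59=12796, 60+=30486
Scenario A total after 2 periods: 52590
Scenario B projection —
After projecting period 1:
Births: 13000 × 0.048 = 624, 20200 × 0.227 = 4585 — total 5209
Group 2: 13600 × 0.966 = 13138
Group 3: 13000 × 0.974 = 12662
Group 4: 20200 × 0.961 + 18300 × 0.602 = 19412 + 11017 = 30429
Population now: 0–19=5209, 20–39=13138, 40–59=12662, 60+=30429
After projecting period 2:
Births: 13138 × 0.048 = 631, 12662 × 0.227 = 2874 — total 3505
Group 2: 5209 × 0.966 = 5032
Group 3: 13138 × 0.974 = 12796
Group 4: 12662 × 0.961 + 30429 × 0.602 = 12168 + 18318 = 30486
Population now: 0–19=3505, 20–39=5032, 40–59=12796, 60+=30486
Scenario B total after 2 periods: 51819
Difference B − A = 51819 − 52590 = -771

-771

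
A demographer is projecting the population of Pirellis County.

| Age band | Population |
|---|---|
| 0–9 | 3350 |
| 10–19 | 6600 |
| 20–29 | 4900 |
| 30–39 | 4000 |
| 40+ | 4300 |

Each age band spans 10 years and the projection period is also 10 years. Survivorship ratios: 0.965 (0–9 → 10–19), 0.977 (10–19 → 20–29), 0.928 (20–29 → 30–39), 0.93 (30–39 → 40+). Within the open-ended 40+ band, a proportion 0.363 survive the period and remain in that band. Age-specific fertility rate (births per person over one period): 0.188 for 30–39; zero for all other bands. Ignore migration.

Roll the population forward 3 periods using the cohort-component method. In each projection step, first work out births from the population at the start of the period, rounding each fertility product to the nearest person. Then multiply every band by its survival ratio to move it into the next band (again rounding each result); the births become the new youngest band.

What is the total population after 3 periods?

Call the bands 1 to 5, youngest first.
— Period 1 —
Births: 4000 × 0.188 = 752
Band 2: 3350 × 0.965 = 3233
Band 3: 6600 × 0.977 = 6448
Band 4: 4900 × 0.928 = 4547
Band 5: 4000 × 0.93 + 4300 × 0.363 = 3720 + 1561 = 5281
End of period: [752, 3233, 6448, 4547, 5281]
— Period 2 —
Births: 4547 × 0.188 = 855
Band 2: 752 × 0.965 = 726
Band 3: 3233 × 0.977 = 3159
Band 4: 6448 × 0.928 = 5984
Band 5: 4547 × 0.93 + 5281 × 0.363 = 4229 + 1917 = 6146
End of period: [855, 726, 3159, 5984, 6146]
— Period 3 —
Births: 5984 × 0.188 = 1125
Band 2: 855 × 0.965 = 825
Band 3: 726 × 0.977 = 709
Band 4: 3159 × 0.928 = 2932
Band 5: 5984 × 0.93 + 6146 × 0.363 = 5565 + 2231 = 7796
End of period: [1125, 825, 709, 2932, 7796]
Total after period 3: 1125 + 825 + 709 + 2932 + 7796 = 13387

13387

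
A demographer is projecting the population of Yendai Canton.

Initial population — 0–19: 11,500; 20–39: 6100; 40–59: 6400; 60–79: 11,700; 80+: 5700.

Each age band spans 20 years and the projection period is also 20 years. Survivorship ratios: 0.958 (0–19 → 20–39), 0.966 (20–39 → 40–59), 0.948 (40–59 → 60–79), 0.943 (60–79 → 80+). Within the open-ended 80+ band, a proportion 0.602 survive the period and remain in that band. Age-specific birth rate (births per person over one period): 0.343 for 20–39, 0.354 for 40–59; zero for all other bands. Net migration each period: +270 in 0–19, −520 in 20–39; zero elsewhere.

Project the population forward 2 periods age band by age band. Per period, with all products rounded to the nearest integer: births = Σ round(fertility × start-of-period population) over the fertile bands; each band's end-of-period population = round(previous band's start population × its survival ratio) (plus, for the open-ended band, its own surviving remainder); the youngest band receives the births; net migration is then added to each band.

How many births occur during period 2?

Period 1.
Births: 6100 × 0.343 = 2092  |  6400 × 0.354 = 2266 — total 4358
20–39: 11500 × 0.958 = 11017
40–59: 6100 × 0.966 = 5893
60–79: 6400 × 0.948 = 6067
80+: 11700 × 0.943 + 5700 × 0.602 = 11033 + 3431 = 14464
Net migration: 0–19 + 270 → 4628; 20–39 − 520 → 10497
→ [4628, 10497, 5893, 6067, 14464]
Period 2.
Births: 10497 × 0.343 = 3600  |  5893 × 0.354 = 2086 — total 5686
20–39: 4628 × 0.958 = 4434
40–59: 10497 × 0.966 = 10140
60–79: 5893 × 0.948 = 5587
80+: 6067 × 0.943 + 14464 × 0.602 = 5721 + 8707 = 14428
Net migration: 0–19 + 270 → 5956; 20–39 − 520 → 3914
→ [5956, 3914, 10140, 5587, 14428]

5686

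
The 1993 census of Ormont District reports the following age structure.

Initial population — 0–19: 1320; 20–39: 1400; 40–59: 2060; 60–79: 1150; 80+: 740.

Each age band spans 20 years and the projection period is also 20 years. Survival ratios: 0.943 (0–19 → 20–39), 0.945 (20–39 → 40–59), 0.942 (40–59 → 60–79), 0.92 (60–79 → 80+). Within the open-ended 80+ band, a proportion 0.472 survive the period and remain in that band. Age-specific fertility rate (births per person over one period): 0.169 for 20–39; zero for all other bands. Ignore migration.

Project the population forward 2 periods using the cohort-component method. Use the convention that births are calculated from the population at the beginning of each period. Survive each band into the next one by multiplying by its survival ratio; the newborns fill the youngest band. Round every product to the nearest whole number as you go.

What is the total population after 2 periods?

5306

[period 1]
Births: 1400 × 0.169 = 237
20–39: 1320 × 0.943 = 1245
40–59: 1400 × 0.945 = 1323
60–79: 2060 × 0.942 = 1941
80+: 1150 × 0.92 + 740 × 0.472 = 1058 + 349 = 1407
→ [237, 1245, 1323, 1941, 1407]
[period 2]
Births: 1245 × 0.169 = 210
20–39: 237 × 0.943 = 223
40–59: 1245 × 0.945 = 1177
60–79: 1323 × 0.942 = 1246
80+: 1941 × 0.92 + 1407 × 0.472 = 1786 + 664 = 2450
→ [210, 223, 1177, 1246, 2450]
Total after period 2: 210 + 223 + 1177 + 1246 + 2450 = 5306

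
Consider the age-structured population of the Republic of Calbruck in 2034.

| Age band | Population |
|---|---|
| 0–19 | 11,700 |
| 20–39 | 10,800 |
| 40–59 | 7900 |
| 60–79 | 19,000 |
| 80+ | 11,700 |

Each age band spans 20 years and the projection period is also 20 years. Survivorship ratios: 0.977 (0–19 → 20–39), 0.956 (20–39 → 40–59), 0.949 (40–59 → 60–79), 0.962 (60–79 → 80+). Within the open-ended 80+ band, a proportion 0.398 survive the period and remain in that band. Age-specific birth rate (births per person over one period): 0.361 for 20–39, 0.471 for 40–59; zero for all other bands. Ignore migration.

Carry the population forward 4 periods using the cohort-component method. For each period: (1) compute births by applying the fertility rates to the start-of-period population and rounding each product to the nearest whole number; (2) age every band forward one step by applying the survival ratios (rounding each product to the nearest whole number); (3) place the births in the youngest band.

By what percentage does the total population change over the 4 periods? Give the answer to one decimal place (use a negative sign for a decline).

-25.3

[period 1]
Births: 10800 × 0.361 = 3899  |  7900 × 0.471 = 3721 ⇒ total 7620
20–39: 11700 × 0.977 = 11431
40–59: 10800 × 0.956 = 10325
60–79: 7900 × 0.949 = 7497
80+: 19000 × 0.962 + 11700 × 0.398 = 18278 + 4657 = 22935
End of period: [7620, 11431, 10325, 7497, 22935]
[period 2]
Births: 11431 × 0.361 = 4127  |  10325 × 0.471 = 4863 ⇒ total 8990
20–39: 7620 × 0.977 = 7445
40–59: 11431 × 0.956 = 10928
60–79: 10325 × 0.949 = 9798
80+: 7497 × 0.962 + 22935 × 0.398 = 7212 + 9128 = 16340
End of period: [8990, 7445, 10928, 9798, 16340]
[period 3]
Births: 7445 × 0.361 = 2688  |  10928 × 0.471 = 5147 ⇒ total 7835
20–39: 8990 × 0.977 = 8783
40–59: 7445 × 0.956 = 7117
60–79: 10928 × 0.949 = 10371
80+: 9798 × 0.962 + 16340 × 0.398 = 9426 + 6503 = 15929
End of period: [7835, 8783, 7117, 10371, 15929]
[period 4]
Births: 8783 × 0.361 = 3171  |  7117 × 0.471 = 3352 ⇒ total 6523
20–39: 7835 × 0.977 = 7655
40–59: 8783 × 0.956 = 8397
60–79: 7117 × 0.949 = 6754
80+: 10371 × 0.962 + 15929 × 0.398 = 9977 + 6340 = 16317
End of period: [6523, 7655, 8397, 6754, 16317]
Total: 61100 → 45646; change = -15454; percentage change = -25.3%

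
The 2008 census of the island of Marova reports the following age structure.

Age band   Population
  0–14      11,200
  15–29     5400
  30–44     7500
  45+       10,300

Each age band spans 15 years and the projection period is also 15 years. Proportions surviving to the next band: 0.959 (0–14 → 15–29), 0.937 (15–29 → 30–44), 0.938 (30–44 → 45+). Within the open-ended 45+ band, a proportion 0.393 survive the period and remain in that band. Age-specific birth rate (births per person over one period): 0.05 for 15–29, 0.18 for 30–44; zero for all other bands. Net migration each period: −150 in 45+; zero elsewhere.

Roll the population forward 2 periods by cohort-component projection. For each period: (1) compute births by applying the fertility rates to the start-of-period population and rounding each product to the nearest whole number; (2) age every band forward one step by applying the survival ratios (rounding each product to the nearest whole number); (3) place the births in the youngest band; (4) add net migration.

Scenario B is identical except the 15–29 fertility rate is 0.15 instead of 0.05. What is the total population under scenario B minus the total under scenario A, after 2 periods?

Period 1:
Births: 5400 × 0.05 = 270 ; 7500 × 0.18 = 1350 → total 1620
15–29: 11200 × 0.959 = 10741
30–44: 5400 × 0.937 = 5060
45+: 7500 × 0.938 + 10300 × 0.393 = 7035 + 4048 = 11083
Net migration: 45+ − 150 → 10933
Giving 1620 / 10741 / 5060 / 10933.
Period 2:
Births: 10741 × 0.05 = 537 ; 5060 × 0.18 = 911 → total 1448
15–29: 1620 × 0.959 = 1554
30–44: 10741 × 0.937 = 10064
45+: 5060 × 0.938 + 10933 × 0.393 = 4746 + 4297 = 9043
Net migration: 45+ − 150 → 8893
Giving 1448 / 1554 / 10064 / 8893.
Scenario A total after 2 periods: 21959
Scenario B projection —
Period 1:
Births: 5400 × 0.15 = 810 ; 7500 × 0.18 = 1350 → total 2160
15–29: 11200 × 0.959 = 10741
30–44: 5400 × 0.937 = 5060
45+: 7500 × 0.938 + 10300 × 0.393 = 7035 + 4048 = 11083
Net migration: 45+ − 150 → 10933
Giving 2160 / 10741 / 5060 / 10933.
Period 2:
Births: 10741 × 0.15 = 1611 ; 5060 × 0.18 = 911 → total 2522
15–29: 2160 × 0.959 = 2071
30–44: 10741 × 0.937 = 10064
45+: 5060 × 0.938 + 10933 × 0.393 = 4746 + 4297 = 9043
Net migration: 45+ − 150 → 8893
Giving 2522 / 2071 / 10064 / 8893.
Scenario B total after 2 periods: 23550
Difference B − A = 23550 − 21959 = 1591

1591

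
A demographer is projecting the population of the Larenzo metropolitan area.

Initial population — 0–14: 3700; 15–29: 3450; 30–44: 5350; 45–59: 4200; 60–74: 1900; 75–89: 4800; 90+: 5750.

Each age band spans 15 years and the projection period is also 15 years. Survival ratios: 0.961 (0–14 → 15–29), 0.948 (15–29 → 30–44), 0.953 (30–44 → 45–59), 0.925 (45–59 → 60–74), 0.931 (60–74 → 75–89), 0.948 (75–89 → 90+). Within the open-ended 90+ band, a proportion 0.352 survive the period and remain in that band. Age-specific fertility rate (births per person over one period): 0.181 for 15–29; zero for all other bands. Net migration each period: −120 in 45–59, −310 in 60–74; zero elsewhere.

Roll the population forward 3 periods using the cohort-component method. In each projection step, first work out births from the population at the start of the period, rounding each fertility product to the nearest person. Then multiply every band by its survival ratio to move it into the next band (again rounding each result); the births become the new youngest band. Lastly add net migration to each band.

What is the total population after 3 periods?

15412

Period 1.
Births: 3450 * 0.181 = 624
15–29: 3700 * 0.961 = 3556
30–44: 3450 * 0.948 = 3271
45–59: 5350 * 0.953 = 5099
60–74: 4200 * 0.925 = 3885
75–89: 1900 * 0.931 = 1769
90+: 4800 * 0.948 + 5750 * 0.352 = 4550 + 2024 = 6574
Net migration: 45–59 − 120 → 4979; 60–74 − 310 → 3575
→ [624, 3556, 3271, 4979, 3575, 1769, 6574]
Period 2.
Births: 3556 * 0.181 = 644
15–29: 624 * 0.961 = 600
30–44: 3556 * 0.948 = 3371
45–59: 3271 * 0.953 = 3117
60–74: 4979 * 0.925 = 4606
75–89: 3575 * 0.931 = 3328
90+: 1769 * 0.948 + 6574 * 0.352 = 1677 + 2314 = 3991
Net migration: 45–59 − 120 → 2997; 60–74 − 310 → 4296
→ [644, 600, 3371, 2997, 4296, 3328, 3991]
Period 3.
Births: 600 * 0.181 = 109
15–29: 644 * 0.961 = 619
30–44: 600 * 0.948 = 569
45–59: 3371 * 0.953 = 3213
60–74: 2997 * 0.925 = 2772
75–89: 4296 * 0.931 = 4000
90+: 3328 * 0.948 + 3991 * 0.352 = 3155 + 1405 = 4560
Net migration: 45–59 − 120 → 3093; 60–74 − 310 → 2462
→ [109, 619, 569, 3093, 2462, 4000, 4560]
Total after period 3: 109 + 619 + 569 + 3093 + 2462 + 4000 + 4560 = 15412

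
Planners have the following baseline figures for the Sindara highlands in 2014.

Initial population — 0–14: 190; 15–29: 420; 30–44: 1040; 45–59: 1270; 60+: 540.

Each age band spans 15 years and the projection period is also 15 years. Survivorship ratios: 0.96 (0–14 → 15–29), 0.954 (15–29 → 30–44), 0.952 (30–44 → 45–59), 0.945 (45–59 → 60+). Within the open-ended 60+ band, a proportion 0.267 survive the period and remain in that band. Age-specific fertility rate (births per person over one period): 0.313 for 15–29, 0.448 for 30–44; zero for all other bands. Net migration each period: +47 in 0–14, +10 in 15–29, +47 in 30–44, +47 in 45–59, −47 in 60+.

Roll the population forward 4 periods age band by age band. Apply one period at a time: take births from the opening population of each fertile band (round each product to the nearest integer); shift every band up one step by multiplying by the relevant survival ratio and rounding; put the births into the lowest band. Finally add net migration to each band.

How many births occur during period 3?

(Groups numbered youngest = 1 to oldest = 5.)
[period 1]
Births: 420 × 0.313 = 131  |  1040 × 0.448 = 466 ⇒ total 597
Group 2: 190 × 0.96 = 182
Group 3: 420 × 0.954 = 401
Group 4: 1040 × 0.952 = 990
Group 5: 1270 × 0.945 + 540 × 0.267 = 1200 + 144 = 1344
Net migration: Group 1 + 47 → 644; Group 2 + 10 → 192; Group 3 + 47 → 448; Group 4 + 47 → 1037; Group 5 − 47 → 1297
Giving 644 / 192 / 448 / 1037 / 1297.
[period 2]
Births: 192 × 0.313 = 60  |  448 × 0.448 = 201 ⇒ total 261
Group 2: 644 × 0.96 = 618
Group 3: 192 × 0.954 = 183
Group 4: 448 × 0.952 = 426
Group 5: 1037 × 0.945 + 1297 × 0.267 = 980 + 346 = 1326
Net migration: Group 1 + 47 → 308; Group 2 + 10 → 628; Group 3 + 47 → 230; Group 4 + 47 → 473; Group 5 − 47 → 1279
Giving 308 / 628 / 230 / 473 / 1279.
[period 3]
Births: 628 × 0.313 = 197  |  230 × 0.448 = 103 ⇒ total 300
Group 2: 308 × 0.96 = 296
Group 3: 628 × 0.954 = 599
Group 4: 230 × 0.952 = 219
Group 5: 473 × 0.945 + 1279 × 0.267 = 447 + 341 = 788
Net migration: Group 1 + 47 → 347; Group 2 + 10 → 306; Group 3 + 47 → 646; Group 4 + 47 → 266; Group 5 − 47 → 741
Giving 347 / 306 / 646 / 266 / 741.

300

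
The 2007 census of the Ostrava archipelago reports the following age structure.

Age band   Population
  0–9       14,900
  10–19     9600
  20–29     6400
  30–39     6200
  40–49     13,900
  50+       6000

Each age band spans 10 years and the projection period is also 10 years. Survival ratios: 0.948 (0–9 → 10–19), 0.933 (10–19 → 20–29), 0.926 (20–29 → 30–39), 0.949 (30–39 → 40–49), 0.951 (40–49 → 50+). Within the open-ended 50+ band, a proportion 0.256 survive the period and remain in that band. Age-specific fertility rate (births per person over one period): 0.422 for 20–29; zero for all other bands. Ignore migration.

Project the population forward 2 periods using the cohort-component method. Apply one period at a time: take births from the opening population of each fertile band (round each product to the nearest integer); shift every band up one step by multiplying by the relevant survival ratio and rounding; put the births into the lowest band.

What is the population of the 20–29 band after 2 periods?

[period 1]
Births: 6400 × 0.422 = 2701
10–19: 14900 × 0.948 = 14125
20–29: 9600 × 0.933 = 8957
30–39: 6400 × 0.926 = 5926
40–49: 6200 × 0.949 = 5884
50+: 13900 × 0.951 + 6000 × 0.256 = 13219 + 1536 = 14755
Giving 2701 / 14125 / 8957 / 5926 / 5884 / 14755.
[period 2]
Births: 8957 × 0.422 = 3780
10–19: 2701 × 0.948 = 2561
20–29: 14125 × 0.933 = 13179
30–39: 8957 × 0.926 = 8294
40–49: 5926 × 0.949 = 5624
50+: 5884 × 0.951 + 14755 × 0.256 = 5596 + 3777 = 9373
Giving 3780 / 2561 / 13179 / 8294 / 5624 / 9373.

13179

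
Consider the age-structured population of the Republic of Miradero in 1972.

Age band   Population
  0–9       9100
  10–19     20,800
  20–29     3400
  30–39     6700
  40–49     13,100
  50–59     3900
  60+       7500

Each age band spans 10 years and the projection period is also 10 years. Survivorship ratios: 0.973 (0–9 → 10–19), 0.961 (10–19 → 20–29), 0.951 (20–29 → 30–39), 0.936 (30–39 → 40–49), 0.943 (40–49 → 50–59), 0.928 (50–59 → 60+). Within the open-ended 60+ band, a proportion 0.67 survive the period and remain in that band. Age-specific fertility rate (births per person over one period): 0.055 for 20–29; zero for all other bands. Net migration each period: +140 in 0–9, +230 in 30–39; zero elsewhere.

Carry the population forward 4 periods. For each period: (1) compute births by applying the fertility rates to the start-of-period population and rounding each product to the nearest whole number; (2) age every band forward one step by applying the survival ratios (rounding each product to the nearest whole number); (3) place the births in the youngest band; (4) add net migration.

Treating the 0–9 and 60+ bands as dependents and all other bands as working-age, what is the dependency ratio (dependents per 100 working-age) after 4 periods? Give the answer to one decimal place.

[period 1]
Births: 3400 * 0.055 = 187
10–19: 9100 * 0.973 = 8854
20–29: 20800 * 0.961 = 19989
30–39: 3400 * 0.951 = 3233
40–49: 6700 * 0.936 = 6271
50–59: 13100 * 0.943 = 12353
60+: 3900 * 0.928 + 7500 * 0.67 = 3619 + 5025 = 8644
Net migration: 0–9 + 140 → 327; 30–39 + 230 → 3463
Population now: 0–9=327, 10–19=8854, 20–29=19989, 30–39=3463, 40–49=6271, 50–59=12353, 60+=8644
[period 2]
Births: 19989 * 0.055 = 1099
10–19: 327 * 0.973 = 318
20–29: 8854 * 0.961 = 8509
30–39: 19989 * 0.951 = 19010
40–49: 3463 * 0.936 = 3241
50–59: 6271 * 0.943 = 5914
60+: 12353 * 0.928 + 8644 * 0.67 = 11464 + 5791 = 17255
Net migration: 0–9 + 140 → 1239; 30–39 + 230 → 19240
Population now: 0–9=1239, 10–19=318, 20–29=8509, 30–39=19240, 40–49=3241, 50–59=5914, 60+=17255
[period 3]
Births: 8509 * 0.055 = 468
10–19: 1239 * 0.973 = 1206
20–29: 318 * 0.961 = 306
30–39: 8509 * 0.951 = 8092
40–49: 19240 * 0.936 = 18009
50–59: 3241 * 0.943 = 3056
60+: 5914 * 0.928 + 17255 * 0.67 = 5488 + 11561 = 17049
Net migration: 0–9 + 140 → 608; 30–39 + 230 → 8322
Population now: 0–9=608, 10–19=1206, 20–29=306, 30–39=8322, 40–49=18009, 50–59=3056, 60+=17049
[period 4]
Births: 306 * 0.055 = 17
10–19: 608 * 0.973 = 592
20–29: 1206 * 0.961 = 1159
30–39: 306 * 0.951 = 291
40–49: 8322 * 0.936 = 7789
50–59: 18009 * 0.943 = 16982
60+: 3056 * 0.928 + 17049 * 0.67 = 2836 + 11423 = 14259
Net migration: 0–9 + 140 → 157; 30–39 + 230 → 521
Population now: 0–9=157, 10–19=592, 20–29=1159, 30–39=521, 40–49=7789, 50–59=16982, 60+=14259
Dependents (band 0–9 + band 60+) = 157 + 14259 = 14416; working-age = 27043; ratio = 14416/27043 × 100 = 53.3

53.3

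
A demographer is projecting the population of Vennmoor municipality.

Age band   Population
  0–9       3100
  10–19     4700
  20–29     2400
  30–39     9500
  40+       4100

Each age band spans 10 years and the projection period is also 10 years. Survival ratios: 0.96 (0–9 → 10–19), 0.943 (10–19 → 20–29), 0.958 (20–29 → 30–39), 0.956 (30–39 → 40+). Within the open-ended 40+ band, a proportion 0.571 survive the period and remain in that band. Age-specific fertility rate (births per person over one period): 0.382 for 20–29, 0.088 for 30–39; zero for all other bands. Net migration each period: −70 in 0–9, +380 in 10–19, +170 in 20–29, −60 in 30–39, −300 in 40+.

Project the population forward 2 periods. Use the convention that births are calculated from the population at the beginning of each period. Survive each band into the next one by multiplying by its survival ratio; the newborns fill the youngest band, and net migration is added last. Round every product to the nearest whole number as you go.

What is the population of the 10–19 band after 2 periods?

Period 1:
Births: 2400 × 0.382 = 917, 9500 × 0.088 = 836 ⇒ total 1753
10–19: 3100 × 0.96 = 2976
20–29: 4700 × 0.943 = 4432
30–39: 2400 × 0.958 = 2299
40+: 9500 × 0.956 + 4100 × 0.571 = 9082 + 2341 = 11423
Net migration: 0–9 − 70 → 1683; 10–19 + 380 → 3356; 20–29 + 170 → 4602; 30–39 − 60 → 2239; 40+ − 300 → 11123
→ [1683, 3356, 4602, 2239, 11123]
Period 2:
Births: 4602 × 0.382 = 1758, 2239 × 0.088 = 197 ⇒ total 1955
10–19: 1683 × 0.96 = 1616
20–29: 3356 × 0.943 = 3165
30–39: 4602 × 0.958 = 4409
40+: 2239 × 0.956 + 11123 × 0.571 = 2140 + 6351 = 8491
Net migration: 0–9 − 70 → 1885; 10–19 + 380 → 1996; 20–29 + 170 → 3335; 30–39 − 60 → 4349; 40+ − 300 → 8191
→ [1885, 1996, 3335, 4349, 8191]

1996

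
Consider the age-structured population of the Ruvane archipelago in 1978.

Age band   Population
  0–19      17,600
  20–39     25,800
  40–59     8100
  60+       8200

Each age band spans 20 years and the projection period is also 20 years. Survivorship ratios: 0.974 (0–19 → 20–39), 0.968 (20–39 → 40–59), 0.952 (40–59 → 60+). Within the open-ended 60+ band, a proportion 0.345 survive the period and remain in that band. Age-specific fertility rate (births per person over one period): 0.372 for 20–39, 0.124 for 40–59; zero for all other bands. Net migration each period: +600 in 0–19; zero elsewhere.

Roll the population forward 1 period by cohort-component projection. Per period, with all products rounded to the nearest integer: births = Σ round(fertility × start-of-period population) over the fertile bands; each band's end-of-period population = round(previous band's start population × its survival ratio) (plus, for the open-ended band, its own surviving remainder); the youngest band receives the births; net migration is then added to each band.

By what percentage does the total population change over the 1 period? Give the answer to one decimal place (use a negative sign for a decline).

Period 1:
Births: 25800 × 0.372 = 9598, 8100 × 0.124 = 1004 ⇒ total 10602
20–39: 17600 × 0.974 = 17142
40–59: 25800 × 0.968 = 24974
60+: 8100 × 0.952 + 8200 × 0.345 = 7711 + 2829 = 10540
Net migration: 0–19 + 600 → 11202
→ [11202, 17142, 24974, 10540]
Total: 59700 → 63858; change = 4158; percentage change = 7.0%

7.0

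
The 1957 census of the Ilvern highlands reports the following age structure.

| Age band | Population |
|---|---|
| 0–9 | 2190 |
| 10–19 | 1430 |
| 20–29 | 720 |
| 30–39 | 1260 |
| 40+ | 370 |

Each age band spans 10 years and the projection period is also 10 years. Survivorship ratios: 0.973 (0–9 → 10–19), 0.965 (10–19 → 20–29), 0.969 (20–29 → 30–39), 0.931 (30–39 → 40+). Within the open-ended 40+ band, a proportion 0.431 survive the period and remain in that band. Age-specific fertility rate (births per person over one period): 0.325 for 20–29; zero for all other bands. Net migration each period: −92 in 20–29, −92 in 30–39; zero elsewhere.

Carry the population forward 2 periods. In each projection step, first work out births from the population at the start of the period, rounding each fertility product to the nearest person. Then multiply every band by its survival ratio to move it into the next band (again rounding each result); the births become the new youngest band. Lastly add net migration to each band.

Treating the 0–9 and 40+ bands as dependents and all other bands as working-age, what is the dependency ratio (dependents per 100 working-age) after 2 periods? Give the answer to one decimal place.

— Period 1 —
Births: 720 × 0.325 = 234
10–19: 2190 × 0.973 = 2131
20–29: 1430 × 0.965 = 1380
30–39: 720 × 0.969 = 698
40+: 1260 × 0.931 + 370 × 0.431 = 1173 + 159 = 1332
Net migration: 20–29 − 92 → 1288; 30–39 − 92 → 606
Population now: 0–9=234, 10–19=2131, 20–29=1288, 30–39=606, 40+=1332
— Period 2 —
Births: 1288 × 0.325 = 419
10–19: 234 × 0.973 = 228
20–29: 2131 × 0.965 = 2056
30–39: 1288 × 0.969 = 1248
40+: 606 × 0.931 + 1332 × 0.431 = 564 + 574 = 1138
Net migration: 20–29 − 92 → 1964; 30–39 − 92 → 1156
Population now: 0–9=419, 10–19=228, 20–29=1964, 30–39=1156, 40+=1138
Dependents (band 0–9 + band 40+) = 419 + 1138 = 1557; working-age = 3348; ratio = 1557/3348 × 100 = 46.5

46.5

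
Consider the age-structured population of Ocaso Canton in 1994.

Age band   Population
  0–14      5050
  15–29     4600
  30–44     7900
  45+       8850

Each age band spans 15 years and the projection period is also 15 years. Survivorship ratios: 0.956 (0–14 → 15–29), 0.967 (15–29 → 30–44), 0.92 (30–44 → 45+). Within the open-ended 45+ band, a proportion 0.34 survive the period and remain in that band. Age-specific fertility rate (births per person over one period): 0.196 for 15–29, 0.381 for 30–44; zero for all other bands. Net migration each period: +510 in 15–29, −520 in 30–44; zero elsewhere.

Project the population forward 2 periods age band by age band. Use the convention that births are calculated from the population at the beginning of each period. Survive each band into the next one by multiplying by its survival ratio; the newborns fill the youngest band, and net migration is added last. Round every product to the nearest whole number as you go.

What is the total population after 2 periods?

Call the bands 1 to 4, youngest first.
Period 1:
Births: 4600 × 0.196 = 902  |  7900 × 0.381 = 3010 → 3912
Band 2: 5050 × 0.956 = 4828
Band 3: 4600 × 0.967 = 4448
Band 4: 7900 × 0.92 + 8850 × 0.34 = 7268 + 3009 = 10277
Net migration: Band 2 + 510 → 5338; Band 3 − 520 → 3928
End of period: [3912, 5338, 3928, 10277]
Period 2:
Births: 5338 × 0.196 = 1046  |  3928 × 0.381 = 1497 → 2543
Band 2: 3912 × 0.956 = 3740
Band 3: 5338 × 0.967 = 5162
Band 4: 3928 × 0.92 + 10277 × 0.34 = 3614 + 3494 = 7108
Net migration: Band 2 + 510 → 4250; Band 3 − 520 → 4642
End of period: [2543, 4250, 4642, 7108]
Total after period 2: 2543 + 4250 + 4642 + 7108 = 18543

18543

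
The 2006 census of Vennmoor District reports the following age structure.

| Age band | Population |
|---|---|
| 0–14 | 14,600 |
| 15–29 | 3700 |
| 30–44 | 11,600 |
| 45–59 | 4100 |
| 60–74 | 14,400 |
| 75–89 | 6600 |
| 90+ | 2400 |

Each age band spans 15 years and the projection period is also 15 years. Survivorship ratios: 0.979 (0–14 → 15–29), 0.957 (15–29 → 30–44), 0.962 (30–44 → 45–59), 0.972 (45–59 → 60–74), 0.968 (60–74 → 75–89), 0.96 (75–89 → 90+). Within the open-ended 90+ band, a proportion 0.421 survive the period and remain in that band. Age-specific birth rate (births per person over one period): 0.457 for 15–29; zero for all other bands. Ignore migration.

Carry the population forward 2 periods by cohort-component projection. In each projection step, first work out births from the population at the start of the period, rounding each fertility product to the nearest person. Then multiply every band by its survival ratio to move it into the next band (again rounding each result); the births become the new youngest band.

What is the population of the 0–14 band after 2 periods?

6532

Period 1:
Births: 3700 × 0.457 = 1691
15–29: 14600 × 0.979 = 14293
30–44: 3700 × 0.957 = 3541
45–59: 11600 × 0.962 = 11159
60–74: 4100 × 0.972 = 3985
75–89: 14400 × 0.968 = 13939
90+: 6600 × 0.96 + 2400 × 0.421 = 6336 + 1010 = 7346
Giving 1691 / 14293 / 3541 / 11159 / 3985 / 13939 / 7346.
Period 2:
Births: 14293 × 0.457 = 6532
15–29: 1691 × 0.979 = 1655
30–44: 14293 × 0.957 = 13678
45–59: 3541 × 0.962 = 3406
60–74: 11159 × 0.972 = 10847
75–89: 3985 × 0.968 = 3857
90+: 13939 × 0.96 + 7346 × 0.421 = 13381 + 3093 = 16474
Giving 6532 / 1655 / 13678 / 3406 / 10847 / 3857 / 16474.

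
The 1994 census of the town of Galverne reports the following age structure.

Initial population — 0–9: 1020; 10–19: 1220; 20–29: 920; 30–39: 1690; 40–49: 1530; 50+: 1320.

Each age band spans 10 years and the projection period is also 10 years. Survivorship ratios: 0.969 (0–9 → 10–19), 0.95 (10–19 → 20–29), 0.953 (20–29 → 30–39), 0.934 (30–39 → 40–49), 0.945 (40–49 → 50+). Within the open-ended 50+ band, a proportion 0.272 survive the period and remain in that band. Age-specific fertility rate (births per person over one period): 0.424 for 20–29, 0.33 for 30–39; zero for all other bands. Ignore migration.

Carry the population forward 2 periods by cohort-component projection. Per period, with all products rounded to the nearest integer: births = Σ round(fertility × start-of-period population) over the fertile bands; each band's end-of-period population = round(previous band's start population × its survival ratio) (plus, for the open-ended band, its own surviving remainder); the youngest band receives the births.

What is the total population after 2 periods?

6544

Call the groups 1 to 6, youngest first.
— Period 1 —
Births: 920 * 0.424 = 390  |  1690 * 0.33 = 558 ⇒ total 948
Group 2: 1020 * 0.969 = 988
Group 3: 1220 * 0.95 = 1159
Group 4: 920 * 0.953 = 877
Group 5: 1690 * 0.934 = 1578
Group 6: 1530 * 0.945 + 1320 * 0.272 = 1446 + 359 = 1805
Population now: 0–9=948, 10–19=988, 20–29=1159, 30–39=877, 40–49=1578, 50+=1805
— Period 2 —
Births: 1159 * 0.424 = 491  |  877 * 0.33 = 289 ⇒ total 780
Group 2: 948 * 0.969 = 919
Group 3: 988 * 0.95 = 939
Group 4: 1159 * 0.953 = 1105
Group 5: 877 * 0.934 = 819
Group 6: 1578 * 0.945 + 1805 * 0.272 = 1491 + 491 = 1982
Population now: 0–9=780, 10–19=919, 20–29=939, 30–39=1105, 40–49=819, 50+=1982
Total after period 2: 780 + 919 + 939 + 1105 + 819 + 1982 = 6544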